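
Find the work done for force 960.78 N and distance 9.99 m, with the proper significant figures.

9.60 × 10^3 J

work done = 960.78 N × 9.99 m = 9598.1922 J.
960.78 has 5 significant figures; 9.99 has 3.
Division/multiplication keeps the fewest: 3 significant figures.
Rounded: 9.60 × 10^3 J.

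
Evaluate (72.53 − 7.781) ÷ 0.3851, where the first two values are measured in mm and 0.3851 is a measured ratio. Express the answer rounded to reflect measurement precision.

72.53 mm − 7.781 mm = 64.749 mm; the difference is limited to 2 decimal places (4 s.f.).
Carrying full precision, 64.749 ÷ 0.3851 = 168.135549208… mm; 0.3851 has 4 s.f., so the result keeps min(4, 4) = 4 s.f.
Rounded to 4 significant figures: 168.1 mm.

168.1 mm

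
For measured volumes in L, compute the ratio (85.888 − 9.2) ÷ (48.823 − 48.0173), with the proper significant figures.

95.2

85.888 − 9.2 = 76.688, limited to 1 d.p. → 3 s.f.; 48.823 − 48.0173 = 0.8057, limited to 3 d.p. → 3 s.f.
Carrying full precision, 76.688 ÷ 0.8057 = 95.1818294651…; keep min(3, 3) = 3 s.f.
Rounded to 3 significant figures: 95.2.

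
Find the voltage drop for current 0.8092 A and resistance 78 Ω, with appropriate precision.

voltage drop = 0.8092 A × 78 Ω = 63.1176 V.
0.8092 has 4 significant figures; 78 has 2.
Division/multiplication keeps the fewest: 2 significant figures.
Rounded: 63 V.

63 V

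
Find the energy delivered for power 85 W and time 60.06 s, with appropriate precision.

5.1 × 10^3 J

energy delivered = 85 W × 60.06 s = 5105.1 J.
85 has 2 significant figures; 60.06 has 4.
Division/multiplication keeps the fewest: 2 significant figures.
Rounded: 5.1 × 10^3 J.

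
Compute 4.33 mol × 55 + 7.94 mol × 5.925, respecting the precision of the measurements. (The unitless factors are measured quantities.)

4.33 × 55 = 238.15 → 2.4 × 10^2 mol (2 s.f., last digit at the 10^1 place).
7.94 × 5.925 = 47.0445 → 47.0 mol (3 s.f., last digit at the 10^-1 place).
Sum: 285.1945 mol; keep the coarser place, 10^1.
Result: 2.9 × 10^2 mol.

2.9 × 10^2 mol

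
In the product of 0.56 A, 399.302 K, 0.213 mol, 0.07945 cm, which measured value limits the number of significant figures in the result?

0.56 A → 2 s.f.; 399.302 K → 6 s.f.; 0.213 mol → 3 s.f.; 0.07945 cm → 4 s.f.
The fewest is 2 significant figures, from 0.56 A.

0.56 A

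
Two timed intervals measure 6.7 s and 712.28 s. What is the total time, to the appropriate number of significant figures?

6.7 s + 712.28 s = 718.98 s.
Addition/subtraction keeps the fewest decimal places: 6.7 → 1 decimal place, 712.28 → 2 decimal places; limit is 1.
Rounded to 1 decimal place: 7.190 × 10² s.

7.190 × 10² s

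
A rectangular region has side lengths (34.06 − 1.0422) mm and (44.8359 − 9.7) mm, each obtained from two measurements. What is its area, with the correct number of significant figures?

1.16 × 10³ mm²

34.06 − 1.0422 = 33.0178, limited to 2 d.p. → 4 s.f.; 44.8359 − 9.7 = 35.1359, limited to 1 d.p. → 3 s.f.
Carrying full precision, 33.0178 × 35.1359 = 1160.11011902; keep min(4, 3) = 3 s.f.
Rounded to 3 significant figures: 1.16 × 10³ mm².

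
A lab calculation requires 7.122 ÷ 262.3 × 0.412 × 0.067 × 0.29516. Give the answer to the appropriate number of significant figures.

7.122 ÷ 262.3 × 0.412 × 0.067 × 0.29516 = 0.000221224488258…
Multiplication/division keeps the fewest significant figures: 7.122 → 4 s.f., 262.3 → 4 s.f., 0.412 → 3 s.f., 0.067 → 2 s.f., 0.29516 → 5 s.f.; limit is 2.
Rounded to 2 significant figures: 2.2 × 10⁻⁴.

2.2 × 10⁻⁴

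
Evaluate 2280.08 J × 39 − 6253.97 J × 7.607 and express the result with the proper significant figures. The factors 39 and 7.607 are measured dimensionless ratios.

2280.08 × 39 = 88923.12 → 8.9 × 10^4 J (2 s.f., last digit at the 10^3 place).
6253.97 × 7.607 = 47573.94979 → 4.757 × 10^4 J (4 s.f., last digit at the 10^1 place).
Difference: 41349.17021 J; keep the coarser place, 10^3.
Result: 4.1 × 10^4 J.

4.1 × 10^4 J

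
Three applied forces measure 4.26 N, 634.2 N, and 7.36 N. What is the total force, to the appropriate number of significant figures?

645.8 N

4.26 N + 634.2 N + 7.36 N = 645.82 N.
Addition/subtraction keeps the fewest decimal places: 4.26 → 2 decimal places, 634.2 → 1 decimal place, 7.36 → 2 decimal places; limit is 1.
Rounded to 1 decimal place: 645.8 N.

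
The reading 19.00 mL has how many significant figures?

19.00: trailing zeros after a decimal point are significant.

4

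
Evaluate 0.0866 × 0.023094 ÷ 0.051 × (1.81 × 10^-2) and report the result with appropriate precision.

7.1 × 10^-4

0.0866 × 0.023094 ÷ 0.051 × (1.81 × 10^-2) = 0.000709782769412…
Multiplication/division keeps the fewest significant figures: 0.0866 → 3 s.f., 0.023094 → 5 s.f., 0.051 → 2 s.f., 1.81 × 10^-2 → 3 s.f.; limit is 2.
Rounded to 2 significant figures: 7.1 × 10^-4.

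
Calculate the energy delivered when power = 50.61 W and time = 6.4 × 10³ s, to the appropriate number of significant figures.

energy delivered = 50.61 W × 6.4 × 10³ s = 323904 J.
50.61 has 4 significant figures; 6.4 × 10³ has 2.
Division/multiplication keeps the fewest: 2 significant figures.
Rounded: 3.2 × 10⁵ J.

3.2 × 10⁵ J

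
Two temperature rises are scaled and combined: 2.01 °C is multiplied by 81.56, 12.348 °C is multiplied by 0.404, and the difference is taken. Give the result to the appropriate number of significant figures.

2.01 × 81.56 = 163.9356 → 164 °C (3 s.f., last digit at the 10^0 place).
12.348 × 0.404 = 4.988592 → 4.99 °C (3 s.f., last digit at the 10^-2 place).
Difference: 158.947008 °C; keep the coarser place, 10^0.
Result: 1.59 × 10^2 °C.

1.59 × 10^2 °C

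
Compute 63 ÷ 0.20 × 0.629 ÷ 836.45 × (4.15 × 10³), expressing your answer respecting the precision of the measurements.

63 ÷ 0.20 × 0.629 ÷ 836.45 × (4.15 × 10³) = 983.035746309…
Multiplication/division keeps the fewest significant figures: 63 → 2 s.f., 0.20 → 2 s.f., 0.629 → 3 s.f., 836.45 → 5 s.f., 4.15 × 10³ → 3 s.f.; limit is 2.
Rounded to 2 significant figures: 9.8 × 10².

9.8 × 10²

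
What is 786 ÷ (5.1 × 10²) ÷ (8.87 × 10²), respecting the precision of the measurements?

786 ÷ (5.1 × 10²) ÷ (8.87 × 10²) = 0.00173751575038…
Multiplication/division keeps the fewest significant figures: 786 → 3 s.f., 5.1 × 10² → 2 s.f., 8.87 × 10² → 3 s.f.; limit is 2.
Rounded to 2 significant figures: 0.0017.

0.0017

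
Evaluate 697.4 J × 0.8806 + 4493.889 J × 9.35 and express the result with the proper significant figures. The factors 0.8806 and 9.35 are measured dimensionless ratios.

697.4 × 0.8806 = 614.13044 → 6.141 × 10² J (4 s.f., last digit at the 10^-1 place).
4493.889 × 9.35 = 42017.86215 → 4.20 × 10⁴ J (3 s.f., last digit at the 10^2 place).
Sum: 42631.99259 J; keep the coarser place, 10^2.
Result: 4.26 × 10⁴ J.

4.26 × 10⁴ J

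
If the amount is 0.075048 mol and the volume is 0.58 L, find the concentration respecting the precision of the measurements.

concentration = 0.075048 mol ÷ 0.58 L = 0.129393103448… mol/L.
0.075048 has 5 significant figures; 0.58 has 2.
Division/multiplication keeps the fewest: 2 significant figures.
Rounded: 1.3 × 10^-1 mol/L.

1.3 × 10^-1 mol/L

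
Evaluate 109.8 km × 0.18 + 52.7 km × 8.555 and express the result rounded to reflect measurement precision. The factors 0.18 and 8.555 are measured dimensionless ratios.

471 km

109.8 × 0.18 = 19.764 → 2.0 × 10^1 km (2 s.f., last digit at the 10^0 place).
52.7 × 8.555 = 450.8485 → 451 km (3 s.f., last digit at the 10^0 place).
Sum: 470.6125 km; keep the coarser place, 10^0.
Result: 471 km.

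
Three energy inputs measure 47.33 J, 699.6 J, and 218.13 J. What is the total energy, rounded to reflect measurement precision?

47.33 J + 699.6 J + 218.13 J = 965.06 J.
Addition/subtraction keeps the fewest decimal places: 47.33 → 2 decimal places, 699.6 → 1 decimal place, 218.13 → 2 decimal places; limit is 1.
Rounded to 1 decimal place: 965.1 J.

965.1 J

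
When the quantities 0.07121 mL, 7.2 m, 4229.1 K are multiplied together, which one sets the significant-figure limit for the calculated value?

0.07121 mL → 4 s.f.; 7.2 m → 2 s.f.; 4229.1 K → 5 s.f.
The fewest is 2 significant figures, from 7.2 m.

7.2 m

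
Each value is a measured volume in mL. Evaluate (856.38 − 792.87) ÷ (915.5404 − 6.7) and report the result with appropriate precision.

0.06988

856.38 − 792.87 = 63.51, limited to 2 d.p. → 4 s.f.; 915.5404 − 6.7 = 908.8404, limited to 1 d.p. → 4 s.f.
Carrying full precision, 63.51 ÷ 908.8404 = 0.0698802562034…; keep min(4, 4) = 4 s.f.
Rounded to 4 significant figures: 0.06988.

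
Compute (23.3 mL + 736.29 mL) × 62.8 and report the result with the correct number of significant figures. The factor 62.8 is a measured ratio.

4.77 × 10⁴ mL

23.3 mL + 736.29 mL = 759.59 mL; the sum is limited to 1 decimal place (4 s.f.).
Carrying full precision, 759.59 × 62.8 = 47702.252 mL; 62.8 has 3 s.f., so the result keeps min(4, 3) = 3 s.f.
Rounded to 3 significant figures: 4.77 × 10⁴ mL.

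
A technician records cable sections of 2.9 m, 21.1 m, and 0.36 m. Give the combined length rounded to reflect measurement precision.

2.9 m + 21.1 m + 0.36 m = 24.36 m.
Addition/subtraction keeps the fewest decimal places: 2.9 → 1 decimal place, 21.1 → 1 decimal place, 0.36 → 2 decimal places; limit is 1.
Rounded to 1 decimal place: 24.4 m.

24.4 m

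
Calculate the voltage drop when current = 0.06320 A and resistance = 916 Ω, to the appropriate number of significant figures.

57.9 V

voltage drop = 0.06320 A × 916 Ω = 57.8912 V.
0.06320 has 4 significant figures; 916 has 3.
Division/multiplication keeps the fewest: 3 significant figures.
Rounded: 57.9 V.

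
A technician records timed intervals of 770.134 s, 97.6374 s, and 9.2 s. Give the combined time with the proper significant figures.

770.134 s + 97.6374 s + 9.2 s = 876.9714 s.
Addition/subtraction keeps the fewest decimal places: 770.134 → 3 decimal places, 97.6374 → 4 decimal places, 9.2 → 1 decimal place; limit is 1.
Rounded to 1 decimal place: 877.0 s.

877.0 s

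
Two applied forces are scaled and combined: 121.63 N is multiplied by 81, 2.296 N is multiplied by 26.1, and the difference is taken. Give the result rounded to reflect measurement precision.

121.63 × 81 = 9852.03 → 9.9 × 10^3 N (2 s.f., last digit at the 10^2 place).
2.296 × 26.1 = 59.9256 → 59.9 N (3 s.f., last digit at the 10^-1 place).
Difference: 9792.1044 N; keep the coarser place, 10^2.
Result: 9.8 × 10^3 N.

9.8 × 10^3 N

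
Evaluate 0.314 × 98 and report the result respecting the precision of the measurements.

0.314 × 98 = 30.772
Multiplication/division keeps the fewest significant figures: 0.314 → 3 s.f., 98 → 2 s.f.; limit is 2.
Rounded to 2 significant figures: 31.

31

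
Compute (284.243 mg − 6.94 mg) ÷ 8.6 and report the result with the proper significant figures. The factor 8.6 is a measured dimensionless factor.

284.243 mg − 6.94 mg = 277.303 mg; the difference is limited to 2 decimal places (5 s.f.).
Carrying full precision, 277.303 ÷ 8.6 = 32.2445348837… mg; 8.6 has 2 s.f., so the result keeps min(5, 2) = 2 s.f.
Rounded to 2 significant figures: 32 mg.

32 mg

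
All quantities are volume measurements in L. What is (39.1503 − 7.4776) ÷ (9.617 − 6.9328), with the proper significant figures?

39.1503 − 7.4776 = 31.6727, limited to 4 d.p. → 6 s.f.; 9.617 − 6.9328 = 2.6842, limited to 3 d.p. → 4 s.f.
Carrying full precision, 31.6727 ÷ 2.6842 = 11.7996796066…; keep min(6, 4) = 4 s.f.
Rounded to 4 significant figures: 11.80.

11.80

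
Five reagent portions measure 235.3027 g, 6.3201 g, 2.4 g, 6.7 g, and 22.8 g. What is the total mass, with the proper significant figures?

2.735 × 10^2 g

235.3027 g + 6.3201 g + 2.4 g + 6.7 g + 22.8 g = 273.5228 g.
Addition/subtraction keeps the fewest decimal places: 235.3027 → 4 decimal places, 6.3201 → 4 decimal places, 2.4 → 1 decimal place, 6.7 → 1 decimal place, 22.8 → 1 decimal place; limit is 1.
Rounded to 1 decimal place: 2.735 × 10^2 g.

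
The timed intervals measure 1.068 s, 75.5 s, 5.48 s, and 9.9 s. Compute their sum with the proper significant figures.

1.068 s + 75.5 s + 5.48 s + 9.9 s = 91.948 s.
Addition/subtraction keeps the fewest decimal places: 1.068 → 3 decimal places, 75.5 → 1 decimal place, 5.48 → 2 decimal places, 9.9 → 1 decimal place; limit is 1.
Rounded to 1 decimal place: 91.9 s.

91.9 s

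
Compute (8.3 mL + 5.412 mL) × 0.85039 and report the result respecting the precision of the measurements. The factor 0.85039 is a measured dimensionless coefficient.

11.7 mL

8.3 mL + 5.412 mL = 13.712 mL; the sum is limited to 1 decimal place (3 s.f.).
Carrying full precision, 13.712 × 0.85039 = 11.66054768 mL; 0.85039 has 5 s.f., so the result keeps min(3, 5) = 3 s.f.
Rounded to 3 significant figures: 11.7 mL.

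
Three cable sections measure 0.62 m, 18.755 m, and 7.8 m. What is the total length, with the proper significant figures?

27.2 m

0.62 m + 18.755 m + 7.8 m = 27.175 m.
Addition/subtraction keeps the fewest decimal places: 0.62 → 2 decimal places, 18.755 → 3 decimal places, 7.8 → 1 decimal place; limit is 1.
Rounded to 1 decimal place: 27.2 m.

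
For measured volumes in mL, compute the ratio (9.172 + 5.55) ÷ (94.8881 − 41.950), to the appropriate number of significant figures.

0.2781

9.172 + 5.55 = 14.722, limited to 2 d.p. → 4 s.f.; 94.8881 − 41.950 = 52.9381, limited to 3 d.p. → 5 s.f.
Carrying full precision, 14.722 ÷ 52.9381 = 0.278098382828…; keep min(4, 5) = 4 s.f.
Rounded to 4 significant figures: 0.2781.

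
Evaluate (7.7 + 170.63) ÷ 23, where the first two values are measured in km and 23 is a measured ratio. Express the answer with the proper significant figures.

7.7 km + 170.63 km = 178.33 km; the sum is limited to 1 decimal place (4 s.f.).
Carrying full precision, 178.33 ÷ 23 = 7.75347826087… km; 23 has 2 s.f., so the result keeps min(4, 2) = 2 s.f.
Rounded to 2 significant figures: 7.8 km.

7.8 km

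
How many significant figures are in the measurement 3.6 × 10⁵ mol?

3.6 × 10⁵: in scientific notation every digit of the coefficient is significant.

2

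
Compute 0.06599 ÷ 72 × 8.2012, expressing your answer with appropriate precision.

0.0075

0.06599 ÷ 72 × 8.2012 = 0.00751662761111…
Multiplication/division keeps the fewest significant figures: 0.06599 → 4 s.f., 72 → 2 s.f., 8.2012 → 5 s.f.; limit is 2.
Rounded to 2 significant figures: 0.0075.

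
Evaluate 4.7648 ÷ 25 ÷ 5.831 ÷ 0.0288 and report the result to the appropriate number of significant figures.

4.7648 ÷ 25 ÷ 5.831 ÷ 0.0288 = 1.13493016254…
Multiplication/division keeps the fewest significant figures: 4.7648 → 5 s.f., 25 → 2 s.f., 5.831 → 4 s.f., 0.0288 → 3 s.f.; limit is 2.
Rounded to 2 significant figures: 1.1.

1.1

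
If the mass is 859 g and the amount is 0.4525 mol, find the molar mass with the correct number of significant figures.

molar mass = 859 g ÷ 0.4525 mol = 1898.34254144… g/mol.
859 has 3 significant figures; 0.4525 has 4.
Division/multiplication keeps the fewest: 3 significant figures.
Rounded: 1.90 × 10³ g/mol.

1.90 × 10³ g/mol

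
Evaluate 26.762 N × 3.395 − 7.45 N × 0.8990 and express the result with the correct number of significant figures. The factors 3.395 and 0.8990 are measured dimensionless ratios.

84.16 N

26.762 × 3.395 = 90.85699 → 90.86 N (4 s.f., last digit at the 10^-2 place).
7.45 × 0.8990 = 6.69755 → 6.70 N (3 s.f., last digit at the 10^-2 place).
Difference: 84.15944 N; keep the coarser place, 10^-2.
Result: 84.16 N.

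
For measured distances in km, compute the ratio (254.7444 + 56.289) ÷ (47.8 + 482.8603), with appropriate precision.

254.7444 + 56.289 = 311.0334, limited to 3 d.p. → 6 s.f.; 47.8 + 482.8603 = 530.6603, limited to 1 d.p. → 4 s.f.
Carrying full precision, 311.0334 ÷ 530.6603 = 0.586125248111…; keep min(6, 4) = 4 s.f.
Rounded to 4 significant figures: 0.5861.

0.5861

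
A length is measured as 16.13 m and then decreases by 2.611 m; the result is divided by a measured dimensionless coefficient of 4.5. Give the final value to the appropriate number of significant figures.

16.13 m − 2.611 m = 13.519 m; the difference is limited to 2 decimal places (4 s.f.).
Carrying full precision, 13.519 ÷ 4.5 = 3.00422222222… m; 4.5 has 2 s.f., so the result keeps min(4, 2) = 2 s.f.
Rounded to 2 significant figures: 3.0 m.

3.0 m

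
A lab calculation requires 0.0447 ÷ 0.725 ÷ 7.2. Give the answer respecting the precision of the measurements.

0.0086

0.0447 ÷ 0.725 ÷ 7.2 = 0.0085632183908…
Multiplication/division keeps the fewest significant figures: 0.0447 → 3 s.f., 0.725 → 3 s.f., 7.2 → 2 s.f.; limit is 2.
Rounded to 2 significant figures: 0.0086.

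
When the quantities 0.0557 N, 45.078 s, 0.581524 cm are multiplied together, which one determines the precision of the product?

0.0557 N → 3 s.f.; 45.078 s → 5 s.f.; 0.581524 cm → 6 s.f.
The fewest is 3 significant figures, from 0.0557 N.

0.0557 N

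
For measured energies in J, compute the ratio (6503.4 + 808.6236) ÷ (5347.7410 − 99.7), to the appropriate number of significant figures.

6503.4 + 808.6236 = 7312.0236, limited to 1 d.p. → 5 s.f.; 5347.7410 − 99.7 = 5248.0410, limited to 1 d.p. → 5 s.f.
Carrying full precision, 7312.0236 ÷ 5248.0410 = 1.39328629483…; keep min(5, 5) = 5 s.f.
Rounded to 5 significant figures: 1.3933.

1.3933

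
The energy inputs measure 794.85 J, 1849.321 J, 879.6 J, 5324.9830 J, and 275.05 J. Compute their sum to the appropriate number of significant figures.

794.85 J + 1849.321 J + 879.6 J + 5324.9830 J + 275.05 J = 9123.8040 J.
Addition/subtraction keeps the fewest decimal places: 794.85 → 2 decimal places, 1849.321 → 3 decimal places, 879.6 → 1 decimal place, 5324.9830 → 4 decimal places, 275.05 → 2 decimal places; limit is 1.
Rounded to 1 decimal place: 9123.8 J.

9123.8 J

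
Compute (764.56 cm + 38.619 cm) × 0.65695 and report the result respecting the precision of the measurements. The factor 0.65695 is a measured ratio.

764.56 cm + 38.619 cm = 803.179 cm; the sum is limited to 2 decimal places (5 s.f.).
Carrying full precision, 803.179 × 0.65695 = 527.64844405 cm; 0.65695 has 5 s.f., so the result keeps min(5, 5) = 5 s.f.
Rounded to 5 significant figures: 527.65 cm.

527.65 cm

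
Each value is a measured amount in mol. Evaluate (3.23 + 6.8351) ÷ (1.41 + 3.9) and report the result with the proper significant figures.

1.9

3.23 + 6.8351 = 10.0651, limited to 2 d.p. → 4 s.f.; 1.41 + 3.9 = 5.31, limited to 1 d.p. → 2 s.f.
Carrying full precision, 10.0651 ÷ 5.31 = 1.89549905838…; keep min(4, 2) = 2 s.f.
Rounded to 2 significant figures: 1.9.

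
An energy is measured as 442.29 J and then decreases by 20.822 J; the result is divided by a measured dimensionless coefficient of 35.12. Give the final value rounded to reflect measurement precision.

442.29 J − 20.822 J = 421.468 J; the difference is limited to 2 decimal places (5 s.f.).
Carrying full precision, 421.468 ÷ 35.12 = 12.0007972665… J; 35.12 has 4 s.f., so the result keeps min(5, 4) = 4 s.f.
Rounded to 4 significant figures: 12.00 J.

12.00 J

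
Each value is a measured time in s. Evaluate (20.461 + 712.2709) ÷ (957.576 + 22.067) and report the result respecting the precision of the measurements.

20.461 + 712.2709 = 732.7319, limited to 3 d.p. → 6 s.f.; 957.576 + 22.067 = 979.643, limited to 3 d.p. → 6 s.f.
Carrying full precision, 732.7319 ÷ 979.643 = 0.747958082689…; keep min(6, 6) = 6 s.f.
Rounded to 6 significant figures: 0.747958.

0.747958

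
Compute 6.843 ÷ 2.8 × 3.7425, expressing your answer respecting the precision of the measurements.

6.843 ÷ 2.8 × 3.7425 = 9.14640267857…
Multiplication/division keeps the fewest significant figures: 6.843 → 4 s.f., 2.8 → 2 s.f., 3.7425 → 5 s.f.; limit is 2.
Rounded to 2 significant figures: 9.1.

9.1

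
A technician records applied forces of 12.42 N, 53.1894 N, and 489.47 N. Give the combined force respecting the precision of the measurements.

12.42 N + 53.1894 N + 489.47 N = 555.0794 N.
Addition/subtraction keeps the fewest decimal places: 12.42 → 2 decimal places, 53.1894 → 4 decimal places, 489.47 → 2 decimal places; limit is 2.
Rounded to 2 decimal places: 555.08 N.

555.08 N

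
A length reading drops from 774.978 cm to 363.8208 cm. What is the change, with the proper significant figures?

774.978 cm − 363.8208 cm = 411.1572 cm.
Addition/subtraction keeps the fewest decimal places: 774.978 → 3 decimal places, 363.8208 → 4 decimal places; limit is 3.
Rounded to 3 decimal places: 411.157 cm.

411.157 cm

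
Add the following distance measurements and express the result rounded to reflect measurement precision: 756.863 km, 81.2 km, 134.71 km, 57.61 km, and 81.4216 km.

1111.8 km

756.863 km + 81.2 km + 134.71 km + 57.61 km + 81.4216 km = 1111.8046 km.
Addition/subtraction keeps the fewest decimal places: 756.863 → 3 decimal places, 81.2 → 1 decimal place, 134.71 → 2 decimal places, 57.61 → 2 decimal places, 81.4216 → 4 decimal places; limit is 1.
Rounded to 1 decimal place: 1111.8 km.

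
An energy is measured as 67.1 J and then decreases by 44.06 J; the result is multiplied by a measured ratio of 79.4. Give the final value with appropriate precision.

1.83 × 10³ J

67.1 J − 44.06 J = 23.04 J; the difference is limited to 1 decimal place (3 s.f.).
Carrying full precision, 23.04 × 79.4 = 1829.376 J; 79.4 has 3 s.f., so the result keeps min(3, 3) = 3 s.f.
Rounded to 3 significant figures: 1.83 × 10³ J.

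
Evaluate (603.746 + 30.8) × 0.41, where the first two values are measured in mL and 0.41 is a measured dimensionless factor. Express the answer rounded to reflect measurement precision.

2.6 × 10² mL

603.746 mL + 30.8 mL = 634.546 mL; the sum is limited to 1 decimal place (4 s.f.).
Carrying full precision, 634.546 × 0.41 = 260.16386 mL; 0.41 has 2 s.f., so the result keeps min(4, 2) = 2 s.f.
Rounded to 2 significant figures: 2.6 × 10² mL.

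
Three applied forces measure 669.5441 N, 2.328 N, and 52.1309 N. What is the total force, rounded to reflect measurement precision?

669.5441 N + 2.328 N + 52.1309 N = 724.0030 N.
Addition/subtraction keeps the fewest decimal places: 669.5441 → 4 decimal places, 2.328 → 3 decimal places, 52.1309 → 4 decimal places; limit is 3.
Rounded to 3 decimal places: 724.003 N.

724.003 N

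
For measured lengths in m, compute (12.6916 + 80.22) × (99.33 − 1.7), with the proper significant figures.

9.07 × 10^3 m²

12.6916 + 80.22 = 92.9116, limited to 2 d.p. → 4 s.f.; 99.33 − 1.7 = 97.63, limited to 1 d.p. → 3 s.f.
Carrying full precision, 92.9116 × 97.63 = 9070.959508; keep min(4, 3) = 3 s.f.
Rounded to 3 significant figures: 9.07 × 10^3 m².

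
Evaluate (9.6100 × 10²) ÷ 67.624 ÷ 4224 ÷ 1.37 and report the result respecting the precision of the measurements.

0.00246

(9.6100 × 10²) ÷ 67.624 ÷ 4224 ÷ 1.37 = 0.00245571552035…
Multiplication/division keeps the fewest significant figures: 9.6100 × 10² → 5 s.f., 67.624 → 5 s.f., 4224 → 4 s.f., 1.37 → 3 s.f.; limit is 3.
Rounded to 3 significant figures: 0.00246.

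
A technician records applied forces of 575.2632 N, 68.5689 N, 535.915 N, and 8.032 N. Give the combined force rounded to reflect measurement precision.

1187.779 N

575.2632 N + 68.5689 N + 535.915 N + 8.032 N = 1187.7791 N.
Addition/subtraction keeps the fewest decimal places: 575.2632 → 4 decimal places, 68.5689 → 4 decimal places, 535.915 → 3 decimal places, 8.032 → 3 decimal places; limit is 3.
Rounded to 3 decimal places: 1187.779 N.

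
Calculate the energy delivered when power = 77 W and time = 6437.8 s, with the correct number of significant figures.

5.0 × 10^5 J

energy delivered = 77 W × 6437.8 s = 495710.6 J.
77 has 2 significant figures; 6437.8 has 5.
Division/multiplication keeps the fewest: 2 significant figures.
Rounded: 5.0 × 10^5 J.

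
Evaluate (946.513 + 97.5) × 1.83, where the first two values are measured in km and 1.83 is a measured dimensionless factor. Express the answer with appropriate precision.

946.513 km + 97.5 km = 1044.013 km; the sum is limited to 1 decimal place (5 s.f.).
Carrying full precision, 1044.013 × 1.83 = 1910.54379 km; 1.83 has 3 s.f., so the result keeps min(5, 3) = 3 s.f.
Rounded to 3 significant figures: 1.91 × 10³ km.

1.91 × 10³ km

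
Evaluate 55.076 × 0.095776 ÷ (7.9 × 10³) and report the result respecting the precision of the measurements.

6.7 × 10⁻⁴

55.076 × 0.095776 ÷ (7.9 × 10³) = 0.000667716326076…
Multiplication/division keeps the fewest significant figures: 55.076 → 5 s.f., 0.095776 → 5 s.f., 7.9 × 10³ → 2 s.f.; limit is 2.
Rounded to 2 significant figures: 6.7 × 10⁻⁴.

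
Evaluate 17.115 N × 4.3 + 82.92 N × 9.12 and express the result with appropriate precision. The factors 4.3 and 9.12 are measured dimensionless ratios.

17.115 × 4.3 = 73.5945 → 74 N (2 s.f., last digit at the 10^0 place).
82.92 × 9.12 = 756.2304 → 756 N (3 s.f., last digit at the 10^0 place).
Sum: 829.8249 N; keep the coarser place, 10^0.
Result: 8.30 × 10^2 N.

8.30 × 10^2 N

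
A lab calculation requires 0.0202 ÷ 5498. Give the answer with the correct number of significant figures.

0.0202 ÷ 5498 = 0.00000367406329574…
Multiplication/division keeps the fewest significant figures: 0.0202 → 3 s.f., 5498 → 4 s.f.; limit is 3.
Rounded to 3 significant figures: 3.67 × 10^-6.

3.67 × 10^-6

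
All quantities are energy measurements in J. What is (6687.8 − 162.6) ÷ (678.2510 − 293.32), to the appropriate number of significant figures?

6687.8 − 162.6 = 6525.2, limited to 1 d.p. → 5 s.f.; 678.2510 − 293.32 = 384.9310, limited to 2 d.p. → 5 s.f.
Carrying full precision, 6525.2 ÷ 384.9310 = 16.9516095092…; keep min(5, 5) = 5 s.f.
Rounded to 5 significant figures: 16.952.

16.952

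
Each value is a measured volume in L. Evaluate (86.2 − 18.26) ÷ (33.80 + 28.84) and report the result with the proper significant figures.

86.2 − 18.26 = 67.94, limited to 1 d.p. → 3 s.f.; 33.80 + 28.84 = 62.64, limited to 2 d.p. → 4 s.f.
Carrying full precision, 67.94 ÷ 62.64 = 1.08461047254…; keep min(3, 4) = 3 s.f.
Rounded to 3 significant figures: 1.08.

1.08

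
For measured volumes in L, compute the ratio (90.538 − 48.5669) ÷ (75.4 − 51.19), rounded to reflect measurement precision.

1.73

90.538 − 48.5669 = 41.9711, limited to 3 d.p. → 5 s.f.; 75.4 − 51.19 = 24.21, limited to 1 d.p. → 3 s.f.
Carrying full precision, 41.9711 ÷ 24.21 = 1.73362660058…; keep min(5, 3) = 3 s.f.
Rounded to 3 significant figures: 1.73.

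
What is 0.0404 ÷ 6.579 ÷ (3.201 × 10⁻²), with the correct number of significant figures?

0.0404 ÷ 6.579 ÷ (3.201 × 10⁻²) = 0.191838515276…
Multiplication/division keeps the fewest significant figures: 0.0404 → 3 s.f., 6.579 → 4 s.f., 3.201 × 10⁻² → 4 s.f.; limit is 3.
Rounded to 3 significant figures: 0.192.

0.192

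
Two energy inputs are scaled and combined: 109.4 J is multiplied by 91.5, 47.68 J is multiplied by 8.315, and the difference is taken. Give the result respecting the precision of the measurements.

109.4 × 91.5 = 10010.1 → 1.00 × 10^4 J (3 s.f., last digit at the 10^2 place).
47.68 × 8.315 = 396.4592 → 396.5 J (4 s.f., last digit at the 10^-1 place).
Difference: 9613.6408 J; keep the coarser place, 10^2.
Result: 9.6 × 10^3 J.

9.6 × 10^3 J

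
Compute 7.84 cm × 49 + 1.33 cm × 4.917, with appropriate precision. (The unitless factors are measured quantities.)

3.9 × 10^2 cm

7.84 × 49 = 384.16 → 3.8 × 10^2 cm (2 s.f., last digit at the 10^1 place).
1.33 × 4.917 = 6.53961 → 6.54 cm (3 s.f., last digit at the 10^-2 place).
Sum: 390.69961 cm; keep the coarser place, 10^1.
Result: 3.9 × 10^2 cm.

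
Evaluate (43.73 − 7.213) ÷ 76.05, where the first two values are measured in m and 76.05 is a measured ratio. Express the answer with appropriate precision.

4.802 × 10^-1 m

43.73 m − 7.213 m = 36.517 m; the difference is limited to 2 decimal places (4 s.f.).
Carrying full precision, 36.517 ÷ 76.05 = 0.480170940171… m; 76.05 has 4 s.f., so the result keeps min(4, 4) = 4 s.f.
Rounded to 4 significant figures: 4.802 × 10^-1 m.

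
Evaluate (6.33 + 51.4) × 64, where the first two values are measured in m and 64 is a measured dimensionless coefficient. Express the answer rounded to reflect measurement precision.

3.7 × 10^3 m

6.33 m + 51.4 m = 57.73 m; the sum is limited to 1 decimal place (3 s.f.).
Carrying full precision, 57.73 × 64 = 3694.72 m; 64 has 2 s.f., so the result keeps min(3, 2) = 2 s.f.
Rounded to 2 significant figures: 3.7 × 10^3 m.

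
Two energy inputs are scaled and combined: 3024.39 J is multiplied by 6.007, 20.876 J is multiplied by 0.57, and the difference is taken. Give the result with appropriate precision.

1.816 × 10^4 J

3024.39 × 6.007 = 18167.51073 → 1.817 × 10^4 J (4 s.f., last digit at the 10^1 place).
20.876 × 0.57 = 11.89932 → 12 J (2 s.f., last digit at the 10^0 place).
Difference: 18155.61141 J; keep the coarser place, 10^1.
Result: 1.816 × 10^4 J.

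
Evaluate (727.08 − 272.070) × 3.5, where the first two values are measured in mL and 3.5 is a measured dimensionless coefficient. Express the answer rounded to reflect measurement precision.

1.6 × 10³ mL

727.08 mL − 272.070 mL = 455.010 mL; the difference is limited to 2 decimal places (5 s.f.).
Carrying full precision, 455.010 × 3.5 = 1592.535 mL; 3.5 has 2 s.f., so the result keeps min(5, 2) = 2 s.f.
Rounded to 2 significant figures: 1.6 × 10³ mL.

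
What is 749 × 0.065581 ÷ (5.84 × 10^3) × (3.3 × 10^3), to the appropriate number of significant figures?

749 × 0.065581 ÷ (5.84 × 10^3) × (3.3 × 10^3) = 27.7562598801…
Multiplication/division keeps the fewest significant figures: 749 → 3 s.f., 0.065581 → 5 s.f., 5.84 × 10^3 → 3 s.f., 3.3 × 10^3 → 2 s.f.; limit is 2.
Rounded to 2 significant figures: 28.

28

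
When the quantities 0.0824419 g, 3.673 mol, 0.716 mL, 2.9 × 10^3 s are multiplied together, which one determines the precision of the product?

2.9 × 10^3 s

0.0824419 g → 6 s.f.; 3.673 mol → 4 s.f.; 0.716 mL → 3 s.f.; 2.9 × 10^3 s → 2 s.f.
The fewest is 2 significant figures, from 2.9 × 10^3 s.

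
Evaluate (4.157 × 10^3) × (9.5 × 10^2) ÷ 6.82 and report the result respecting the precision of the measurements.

(4.157 × 10^3) × (9.5 × 10^2) ÷ 6.82 = 579054.252199…
Multiplication/division keeps the fewest significant figures: 4.157 × 10^3 → 4 s.f., 9.5 × 10^2 → 2 s.f., 6.82 → 3 s.f.; limit is 2.
Rounded to 2 significant figures: 5.8 × 10^5.

5.8 × 10^5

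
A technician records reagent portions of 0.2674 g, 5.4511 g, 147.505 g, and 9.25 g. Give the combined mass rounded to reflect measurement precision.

162.47 g

0.2674 g + 5.4511 g + 147.505 g + 9.25 g = 162.4735 g.
Addition/subtraction keeps the fewest decimal places: 0.2674 → 4 decimal places, 5.4511 → 4 decimal places, 147.505 → 3 decimal places, 9.25 → 2 decimal places; limit is 2.
Rounded to 2 decimal places: 162.47 g.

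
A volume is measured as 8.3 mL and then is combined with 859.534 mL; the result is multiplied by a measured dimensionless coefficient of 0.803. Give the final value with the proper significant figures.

697 mL

8.3 mL + 859.534 mL = 867.834 mL; the sum is limited to 1 decimal place (4 s.f.).
Carrying full precision, 867.834 × 0.803 = 696.870702 mL; 0.803 has 3 s.f., so the result keeps min(4, 3) = 3 s.f.
Rounded to 3 significant figures: 697 mL.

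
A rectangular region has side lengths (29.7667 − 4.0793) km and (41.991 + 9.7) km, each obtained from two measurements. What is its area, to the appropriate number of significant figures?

29.7667 − 4.0793 = 25.6874, limited to 4 d.p. → 6 s.f.; 41.991 + 9.7 = 51.691, limited to 1 d.p. → 3 s.f.
Carrying full precision, 25.6874 × 51.691 = 1327.8073934; keep min(6, 3) = 3 s.f.
Rounded to 3 significant figures: 1.33 × 10^3 km².

1.33 × 10^3 km²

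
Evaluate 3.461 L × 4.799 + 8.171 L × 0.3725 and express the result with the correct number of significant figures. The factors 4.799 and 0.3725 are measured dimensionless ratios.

19.65 L

3.461 × 4.799 = 16.609339 → 16.61 L (4 s.f., last digit at the 10^-2 place).
8.171 × 0.3725 = 3.0436975 → 3.044 L (4 s.f., last digit at the 10^-3 place).
Sum: 19.6530365 L; keep the coarser place, 10^-2.
Result: 19.65 L.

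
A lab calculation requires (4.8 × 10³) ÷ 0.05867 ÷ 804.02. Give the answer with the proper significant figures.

(4.8 × 10³) ÷ 0.05867 ÷ 804.02 = 101.755594789…
Multiplication/division keeps the fewest significant figures: 4.8 × 10³ → 2 s.f., 0.05867 → 4 s.f., 804.02 → 5 s.f.; limit is 2.
Rounded to 2 significant figures: 1.0 × 10².

1.0 × 10²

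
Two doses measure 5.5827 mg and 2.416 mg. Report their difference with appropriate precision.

3.167 mg

5.5827 mg − 2.416 mg = 3.1667 mg.
Addition/subtraction keeps the fewest decimal places: 5.5827 → 4 decimal places, 2.416 → 3 decimal places; limit is 3.
Rounded to 3 decimal places: 3.167 mg.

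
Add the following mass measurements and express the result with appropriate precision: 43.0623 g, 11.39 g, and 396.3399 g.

450.79 g

43.0623 g + 11.39 g + 396.3399 g = 450.7922 g.
Addition/subtraction keeps the fewest decimal places: 43.0623 → 4 decimal places, 11.39 → 2 decimal places, 396.3399 → 4 decimal places; limit is 2.
Rounded to 2 decimal places: 450.79 g.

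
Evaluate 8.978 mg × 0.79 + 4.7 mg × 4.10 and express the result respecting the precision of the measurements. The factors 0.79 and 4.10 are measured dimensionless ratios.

8.978 × 0.79 = 7.09262 → 7.1 mg (2 s.f., last digit at the 10^-1 place).
4.7 × 4.10 = 19.27 → 19 mg (2 s.f., last digit at the 10^0 place).
Sum: 26.36262 mg; keep the coarser place, 10^0.
Result: 26 mg.

26 mg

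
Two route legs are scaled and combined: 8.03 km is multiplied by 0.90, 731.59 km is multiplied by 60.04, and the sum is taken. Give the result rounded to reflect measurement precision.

4.393 × 10^4 km

8.03 × 0.90 = 7.227 → 7.2 km (2 s.f., last digit at the 10^-1 place).
731.59 × 60.04 = 43924.6636 → 4.392 × 10^4 km (4 s.f., last digit at the 10^1 place).
Sum: 43931.8906 km; keep the coarser place, 10^1.
Result: 4.393 × 10^4 km.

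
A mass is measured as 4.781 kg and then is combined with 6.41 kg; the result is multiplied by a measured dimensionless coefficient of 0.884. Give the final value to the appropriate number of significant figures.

4.781 kg + 6.41 kg = 11.191 kg; the sum is limited to 2 decimal places (4 s.f.).
Carrying full precision, 11.191 × 0.884 = 9.892844 kg; 0.884 has 3 s.f., so the result keeps min(4, 3) = 3 s.f.
Rounded to 3 significant figures: 9.89 kg.

9.89 kg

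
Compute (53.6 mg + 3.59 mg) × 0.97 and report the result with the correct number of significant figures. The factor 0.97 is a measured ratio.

55 mg

53.6 mg + 3.59 mg = 57.19 mg; the sum is limited to 1 decimal place (3 s.f.).
Carrying full precision, 57.19 × 0.97 = 55.4743 mg; 0.97 has 2 s.f., so the result keeps min(3, 2) = 2 s.f.
Rounded to 2 significant figures: 55 mg.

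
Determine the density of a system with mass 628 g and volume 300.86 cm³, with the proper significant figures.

density = 628 g ÷ 300.86 cm³ = 2.08734959782… g/cm³.
628 has 3 significant figures; 300.86 has 5.
Division/multiplication keeps the fewest: 3 significant figures.
Rounded: 2.09 g/cm³.

2.09 g/cm³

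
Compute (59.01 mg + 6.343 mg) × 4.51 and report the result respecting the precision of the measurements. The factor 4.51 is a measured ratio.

2.95 × 10² mg

59.01 mg + 6.343 mg = 65.353 mg; the sum is limited to 2 decimal places (4 s.f.).
Carrying full precision, 65.353 × 4.51 = 294.74203 mg; 4.51 has 3 s.f., so the result keeps min(4, 3) = 3 s.f.
Rounded to 3 significant figures: 2.95 × 10² mg.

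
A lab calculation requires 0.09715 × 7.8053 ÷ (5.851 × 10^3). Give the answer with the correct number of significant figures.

1.296 × 10^-4

0.09715 × 7.8053 ÷ (5.851 × 10^3) = 0.000129599195864…
Multiplication/division keeps the fewest significant figures: 0.09715 → 4 s.f., 7.8053 → 5 s.f., 5.851 × 10^3 → 4 s.f.; limit is 4.
Rounded to 4 significant figures: 1.296 × 10^-4.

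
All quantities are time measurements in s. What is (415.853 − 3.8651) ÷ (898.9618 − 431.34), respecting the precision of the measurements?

415.853 − 3.8651 = 411.9879, limited to 3 d.p. → 6 s.f.; 898.9618 − 431.34 = 467.6218, limited to 2 d.p. → 5 s.f.
Carrying full precision, 411.9879 ÷ 467.6218 = 0.881028001689…; keep min(6, 5) = 5 s.f.
Rounded to 5 significant figures: 0.88103.

0.88103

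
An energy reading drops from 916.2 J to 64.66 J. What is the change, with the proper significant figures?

916.2 J − 64.66 J = 851.54 J.
Addition/subtraction keeps the fewest decimal places: 916.2 → 1 decimal place, 64.66 → 2 decimal places; limit is 1.
Rounded to 1 decimal place: 851.5 J.

851.5 J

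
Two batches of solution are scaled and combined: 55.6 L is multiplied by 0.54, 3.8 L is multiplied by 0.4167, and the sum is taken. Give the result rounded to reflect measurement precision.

32 L

55.6 × 0.54 = 30.024 → 30. L (2 s.f., last digit at the 10^0 place).
3.8 × 0.4167 = 1.58346 → 1.6 L (2 s.f., last digit at the 10^-1 place).
Sum: 31.60746 L; keep the coarser place, 10^0.
Result: 32 L.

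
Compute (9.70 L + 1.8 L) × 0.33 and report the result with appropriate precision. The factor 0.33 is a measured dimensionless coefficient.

9.70 L + 1.8 L = 11.50 L; the sum is limited to 1 decimal place (3 s.f.).
Carrying full precision, 11.50 × 0.33 = 3.795 L; 0.33 has 2 s.f., so the result keeps min(3, 2) = 2 s.f.
Rounded to 2 significant figures: 3.8 L.

3.8 L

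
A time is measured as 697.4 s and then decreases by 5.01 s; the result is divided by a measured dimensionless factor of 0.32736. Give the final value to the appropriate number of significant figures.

2115 s

697.4 s − 5.01 s = 692.39 s; the difference is limited to 1 decimal place (4 s.f.).
Carrying full precision, 692.39 ÷ 0.32736 = 2115.07209189… s; 0.32736 has 5 s.f., so the result keeps min(4, 5) = 4 s.f.
Rounded to 4 significant figures: 2115 s.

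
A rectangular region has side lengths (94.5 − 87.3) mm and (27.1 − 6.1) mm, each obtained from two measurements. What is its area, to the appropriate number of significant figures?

1.5 × 10^2 mm²

94.5 − 87.3 = 7.2, limited to 1 d.p. → 2 s.f.; 27.1 − 6.1 = 21.0, limited to 1 d.p. → 3 s.f.
Carrying full precision, 7.2 × 21.0 = 151.2; keep min(2, 3) = 2 s.f.
Rounded to 2 significant figures: 1.5 × 10^2 mm².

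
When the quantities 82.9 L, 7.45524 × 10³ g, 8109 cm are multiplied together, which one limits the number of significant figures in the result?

82.9 L

82.9 L → 3 s.f.; 7.45524 × 10³ g → 6 s.f.; 8109 cm → 4 s.f.
The fewest is 3 significant figures, from 82.9 L.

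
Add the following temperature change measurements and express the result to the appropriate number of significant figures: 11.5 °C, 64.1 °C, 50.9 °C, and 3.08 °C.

129.6 °C

11.5 °C + 64.1 °C + 50.9 °C + 3.08 °C = 129.58 °C.
Addition/subtraction keeps the fewest decimal places: 11.5 → 1 decimal place, 64.1 → 1 decimal place, 50.9 → 1 decimal place, 3.08 → 2 decimal places; limit is 1.
Rounded to 1 decimal place: 129.6 °C.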